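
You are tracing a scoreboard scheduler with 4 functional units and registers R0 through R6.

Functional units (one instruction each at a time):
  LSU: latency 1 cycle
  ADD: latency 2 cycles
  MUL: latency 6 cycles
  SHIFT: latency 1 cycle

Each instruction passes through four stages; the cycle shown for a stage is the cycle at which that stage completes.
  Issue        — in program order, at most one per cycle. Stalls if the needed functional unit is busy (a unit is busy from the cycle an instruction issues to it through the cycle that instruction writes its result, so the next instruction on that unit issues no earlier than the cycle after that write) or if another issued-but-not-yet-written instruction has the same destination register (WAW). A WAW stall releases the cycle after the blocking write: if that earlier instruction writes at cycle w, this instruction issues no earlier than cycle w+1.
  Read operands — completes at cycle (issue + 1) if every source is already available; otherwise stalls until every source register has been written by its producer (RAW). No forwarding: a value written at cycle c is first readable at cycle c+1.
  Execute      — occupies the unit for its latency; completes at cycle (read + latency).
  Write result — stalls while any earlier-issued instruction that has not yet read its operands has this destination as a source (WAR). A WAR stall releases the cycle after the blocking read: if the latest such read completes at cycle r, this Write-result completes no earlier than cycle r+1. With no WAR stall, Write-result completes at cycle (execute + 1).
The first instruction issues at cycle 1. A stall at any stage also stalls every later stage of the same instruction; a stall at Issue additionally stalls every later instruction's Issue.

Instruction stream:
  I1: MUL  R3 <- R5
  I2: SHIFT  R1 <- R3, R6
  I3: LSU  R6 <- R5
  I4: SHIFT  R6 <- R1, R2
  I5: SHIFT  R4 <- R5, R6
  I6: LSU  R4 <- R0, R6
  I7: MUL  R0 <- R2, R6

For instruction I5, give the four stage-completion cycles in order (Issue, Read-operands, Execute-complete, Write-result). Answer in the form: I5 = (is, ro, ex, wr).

I5 = (17, 18, 19, 20)

I1 -> (1, 2, 8, 9)
I2 -> (2, 10, 11, 12)  // RAW R3: wait I1 write@9
I3 -> (3, 4, 5, 11)  // WAR R6: wait I2 read@10
I4 -> (13, 14, 15, 16)  // struct: SHIFT busy until I2 writes@12
I5 -> (17, 18, 19, 20)  // struct: SHIFT busy until I4 writes@16
I6 -> (21, 22, 23, 24)  // WAW R4: wait I5 write@20
I7 -> (22, 23, 29, 30)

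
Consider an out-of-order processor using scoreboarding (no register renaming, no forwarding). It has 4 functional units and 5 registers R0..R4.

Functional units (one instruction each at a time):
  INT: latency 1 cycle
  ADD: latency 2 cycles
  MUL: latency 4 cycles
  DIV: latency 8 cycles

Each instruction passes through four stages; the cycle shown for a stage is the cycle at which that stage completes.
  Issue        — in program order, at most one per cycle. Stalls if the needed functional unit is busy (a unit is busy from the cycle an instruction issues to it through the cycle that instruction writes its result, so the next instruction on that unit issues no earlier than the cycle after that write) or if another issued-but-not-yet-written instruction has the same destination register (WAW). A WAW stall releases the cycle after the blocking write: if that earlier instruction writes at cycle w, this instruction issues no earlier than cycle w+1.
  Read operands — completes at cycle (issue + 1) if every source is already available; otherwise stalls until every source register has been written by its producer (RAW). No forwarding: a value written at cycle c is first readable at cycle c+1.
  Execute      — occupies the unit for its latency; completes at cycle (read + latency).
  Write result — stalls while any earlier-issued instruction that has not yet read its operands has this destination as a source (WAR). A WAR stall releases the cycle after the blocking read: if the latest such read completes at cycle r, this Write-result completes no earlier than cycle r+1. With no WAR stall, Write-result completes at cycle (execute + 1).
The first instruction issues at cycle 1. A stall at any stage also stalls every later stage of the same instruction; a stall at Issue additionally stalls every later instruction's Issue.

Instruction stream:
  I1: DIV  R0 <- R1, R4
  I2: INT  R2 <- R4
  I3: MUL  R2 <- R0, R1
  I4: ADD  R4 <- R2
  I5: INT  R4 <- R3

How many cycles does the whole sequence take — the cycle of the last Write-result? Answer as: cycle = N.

[1] issue I1 (DIV)
[2] I1 read-ops · issue I2 (INT)
[3] I2 read-ops
[4] I2 finished on INT
[5] I2→R2
[6] issue I3 (MUL)
[7] issue I4 (ADD)
[10] I1 finished on DIV
[11] I1→R0
[12] I3 read-ops
[16] I3 finished on MUL
[17] I3→R2
[18] I4 read-ops
[20] I4 finished on ADD
[21] I4→R4
[22] issue I5 (INT)
[23] I5 read-ops
[24] I5 finished on INT
[25] I5→R4

cycle = 25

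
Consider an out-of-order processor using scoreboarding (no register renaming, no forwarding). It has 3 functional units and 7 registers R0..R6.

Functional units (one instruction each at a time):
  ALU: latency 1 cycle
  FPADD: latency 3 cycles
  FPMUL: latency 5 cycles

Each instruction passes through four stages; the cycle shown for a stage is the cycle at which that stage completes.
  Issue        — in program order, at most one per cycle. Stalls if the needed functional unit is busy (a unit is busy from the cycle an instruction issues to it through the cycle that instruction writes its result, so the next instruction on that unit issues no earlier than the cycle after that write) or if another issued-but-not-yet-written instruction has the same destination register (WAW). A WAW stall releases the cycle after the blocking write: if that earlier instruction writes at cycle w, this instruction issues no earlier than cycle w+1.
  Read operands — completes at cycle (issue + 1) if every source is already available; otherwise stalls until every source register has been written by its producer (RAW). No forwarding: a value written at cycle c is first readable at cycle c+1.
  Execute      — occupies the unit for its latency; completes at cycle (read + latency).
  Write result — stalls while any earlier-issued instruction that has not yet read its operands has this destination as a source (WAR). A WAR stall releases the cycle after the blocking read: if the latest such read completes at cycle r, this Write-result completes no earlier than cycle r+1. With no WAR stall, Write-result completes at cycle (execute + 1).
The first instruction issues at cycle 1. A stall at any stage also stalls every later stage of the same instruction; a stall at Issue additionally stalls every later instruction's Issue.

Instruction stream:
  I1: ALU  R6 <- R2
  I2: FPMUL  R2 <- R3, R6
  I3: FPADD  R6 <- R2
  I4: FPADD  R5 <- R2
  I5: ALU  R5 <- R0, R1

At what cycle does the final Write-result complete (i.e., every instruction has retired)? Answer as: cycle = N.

t=1  I1 dispatched to ALU
t=2  I1 operands ready, I2 dispatched to FPMUL
t=3  I1 complete
t=4  R6←I1
t=5  I2 operands ready, I3 dispatched to FPADD
t=10  I2 complete
t=11  R2←I2
t=12  I3 operands ready
t=15  I3 complete
t=16  R6←I3
t=17  I4 dispatched to FPADD
t=18  I4 operands ready
t=21  I4 complete
t=22  R5←I4
t=23  I5 dispatched to ALU
t=24  I5 operands ready
t=25  I5 complete
t=26  R5←I5

cycle = 26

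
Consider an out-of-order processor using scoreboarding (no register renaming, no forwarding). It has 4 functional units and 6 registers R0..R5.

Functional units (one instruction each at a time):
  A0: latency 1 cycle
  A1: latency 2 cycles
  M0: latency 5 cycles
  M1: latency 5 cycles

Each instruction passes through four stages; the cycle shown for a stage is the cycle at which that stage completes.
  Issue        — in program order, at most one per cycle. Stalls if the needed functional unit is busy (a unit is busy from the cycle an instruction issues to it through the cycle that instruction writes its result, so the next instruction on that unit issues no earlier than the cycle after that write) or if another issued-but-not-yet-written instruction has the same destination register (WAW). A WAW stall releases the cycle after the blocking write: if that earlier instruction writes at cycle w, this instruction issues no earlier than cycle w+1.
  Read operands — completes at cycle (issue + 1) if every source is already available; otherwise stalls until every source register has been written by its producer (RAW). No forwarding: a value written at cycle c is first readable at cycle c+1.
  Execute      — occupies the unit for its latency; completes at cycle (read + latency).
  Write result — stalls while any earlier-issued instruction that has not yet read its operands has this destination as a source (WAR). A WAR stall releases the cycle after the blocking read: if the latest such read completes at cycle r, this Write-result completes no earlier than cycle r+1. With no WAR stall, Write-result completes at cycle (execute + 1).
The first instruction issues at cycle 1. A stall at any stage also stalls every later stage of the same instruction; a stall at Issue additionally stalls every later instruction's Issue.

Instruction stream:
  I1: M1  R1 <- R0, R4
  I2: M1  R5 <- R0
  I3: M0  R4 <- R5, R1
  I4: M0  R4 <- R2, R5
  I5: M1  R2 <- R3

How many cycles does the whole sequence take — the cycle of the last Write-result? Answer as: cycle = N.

cycle = 32

[I1] 1/2/7/8
[I2] 9/10/15/16  (struct: M1 busy until I1 writes@8)
[I3] 10/17/22/23  (RAW R5: wait I2 write@16)
[I4] 24/25/30/31  (struct: M0 busy until I3 writes@23)
[I5] 25/26/31/32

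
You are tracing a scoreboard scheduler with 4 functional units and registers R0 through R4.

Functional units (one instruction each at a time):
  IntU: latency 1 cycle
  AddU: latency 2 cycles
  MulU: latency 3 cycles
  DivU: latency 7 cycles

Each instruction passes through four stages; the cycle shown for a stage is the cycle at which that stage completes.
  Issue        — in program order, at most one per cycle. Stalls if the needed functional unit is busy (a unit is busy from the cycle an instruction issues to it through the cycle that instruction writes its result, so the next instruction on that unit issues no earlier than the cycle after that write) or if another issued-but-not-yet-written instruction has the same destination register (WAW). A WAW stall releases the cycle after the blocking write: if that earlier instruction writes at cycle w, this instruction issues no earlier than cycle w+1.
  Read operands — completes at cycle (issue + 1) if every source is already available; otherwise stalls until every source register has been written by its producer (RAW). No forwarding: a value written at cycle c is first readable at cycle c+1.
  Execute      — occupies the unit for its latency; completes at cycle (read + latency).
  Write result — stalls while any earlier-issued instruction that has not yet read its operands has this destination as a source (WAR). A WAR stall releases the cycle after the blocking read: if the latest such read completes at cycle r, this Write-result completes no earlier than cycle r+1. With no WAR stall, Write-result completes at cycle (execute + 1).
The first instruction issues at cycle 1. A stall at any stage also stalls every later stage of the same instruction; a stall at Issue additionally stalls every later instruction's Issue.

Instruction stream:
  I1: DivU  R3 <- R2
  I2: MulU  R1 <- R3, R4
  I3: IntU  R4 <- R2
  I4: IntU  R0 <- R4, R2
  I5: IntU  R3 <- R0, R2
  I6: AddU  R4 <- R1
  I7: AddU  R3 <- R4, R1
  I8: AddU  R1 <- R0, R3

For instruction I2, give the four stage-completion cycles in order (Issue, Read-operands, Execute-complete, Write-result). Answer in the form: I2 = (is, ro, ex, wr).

I2 = (2, 11, 14, 15)

cycle 1: I1→DivU
cycle 2: I1 RO · I2→MulU
cycle 3: I3→IntU
cycle 4: I3 RO
cycle 5: I3 EX
cycle 9: I1 EX
cycle 10: I1 WR R3
cycle 11: I2 RO
cycle 12: I3 WR R4
cycle 13: I4→IntU
cycle 14: I2 EX · I4 RO
cycle 15: I2 WR R1 · I4 EX
cycle 16: I4 WR R0
cycle 17: I5→IntU
cycle 18: I5 RO · I6→AddU
cycle 19: I5 EX · I6 RO
cycle 20: I5 WR R3
cycle 21: I6 EX
cycle 22: I6 WR R4
cycle 23: I7→AddU
cycle 24: I7 RO
cycle 26: I7 EX
cycle 27: I7 WR R3
cycle 28: I8→AddU
cycle 29: I8 RO
cycle 31: I8 EX
cycle 32: I8 WR R1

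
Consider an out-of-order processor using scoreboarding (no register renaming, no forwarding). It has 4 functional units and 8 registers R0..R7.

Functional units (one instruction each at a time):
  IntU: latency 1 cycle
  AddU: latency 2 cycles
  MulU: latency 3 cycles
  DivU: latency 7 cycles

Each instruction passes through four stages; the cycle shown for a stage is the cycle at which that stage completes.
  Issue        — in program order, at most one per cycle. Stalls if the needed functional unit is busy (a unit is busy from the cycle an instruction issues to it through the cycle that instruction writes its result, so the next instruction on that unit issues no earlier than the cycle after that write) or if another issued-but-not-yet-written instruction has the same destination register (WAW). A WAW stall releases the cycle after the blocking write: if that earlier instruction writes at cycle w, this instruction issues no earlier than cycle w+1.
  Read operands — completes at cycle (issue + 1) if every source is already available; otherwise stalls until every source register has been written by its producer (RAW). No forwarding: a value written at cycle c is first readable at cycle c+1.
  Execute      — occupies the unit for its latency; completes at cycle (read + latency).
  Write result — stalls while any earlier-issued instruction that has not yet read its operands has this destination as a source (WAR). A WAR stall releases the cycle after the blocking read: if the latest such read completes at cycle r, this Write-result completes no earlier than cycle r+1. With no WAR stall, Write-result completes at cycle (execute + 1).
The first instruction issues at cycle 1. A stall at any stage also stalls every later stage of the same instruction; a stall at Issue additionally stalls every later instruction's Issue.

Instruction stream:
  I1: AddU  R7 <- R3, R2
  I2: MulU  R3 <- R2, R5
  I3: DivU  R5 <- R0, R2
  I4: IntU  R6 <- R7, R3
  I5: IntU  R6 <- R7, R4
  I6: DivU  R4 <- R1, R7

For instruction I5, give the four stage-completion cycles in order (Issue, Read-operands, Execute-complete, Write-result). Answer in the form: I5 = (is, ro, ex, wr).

I5 = (11, 12, 13, 14)

  I1 | 1 | 2 | 4 | 5
  I2 | 2 | 3 | 6 | 7
  I3 | 3 | 4 | 11 | 12
  I4 | 4 | 8 | 9 | 10   RAW R3: wait I2 write@7
  I5 | 11 | 12 | 13 | 14   struct: IntU busy until I4 writes@10
  I6 | 13 | 14 | 21 | 22   struct: DivU busy until I3 writes@12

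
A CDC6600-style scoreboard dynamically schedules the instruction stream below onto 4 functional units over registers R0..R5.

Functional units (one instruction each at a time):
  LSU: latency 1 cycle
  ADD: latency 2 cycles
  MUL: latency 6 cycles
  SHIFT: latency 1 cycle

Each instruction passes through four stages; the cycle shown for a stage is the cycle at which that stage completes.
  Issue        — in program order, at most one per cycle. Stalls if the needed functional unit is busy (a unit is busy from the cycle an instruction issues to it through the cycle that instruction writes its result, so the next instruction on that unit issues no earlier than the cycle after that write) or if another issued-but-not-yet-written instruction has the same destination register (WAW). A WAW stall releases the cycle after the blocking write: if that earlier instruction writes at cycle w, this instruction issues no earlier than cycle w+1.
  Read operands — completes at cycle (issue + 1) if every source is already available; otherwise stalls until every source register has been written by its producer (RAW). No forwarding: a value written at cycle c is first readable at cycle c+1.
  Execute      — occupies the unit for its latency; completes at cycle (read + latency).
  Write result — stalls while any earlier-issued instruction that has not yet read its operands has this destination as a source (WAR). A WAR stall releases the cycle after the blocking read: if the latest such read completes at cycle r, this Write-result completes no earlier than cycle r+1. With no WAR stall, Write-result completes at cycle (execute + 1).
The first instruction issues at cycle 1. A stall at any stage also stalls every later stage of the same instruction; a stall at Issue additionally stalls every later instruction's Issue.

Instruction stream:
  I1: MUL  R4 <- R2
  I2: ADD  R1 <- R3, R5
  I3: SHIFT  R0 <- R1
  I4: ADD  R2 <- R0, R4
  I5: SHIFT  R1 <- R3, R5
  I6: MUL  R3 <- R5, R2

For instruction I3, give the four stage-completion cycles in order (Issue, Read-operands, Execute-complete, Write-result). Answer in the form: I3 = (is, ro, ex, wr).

  I1 | 1 | 2 | 8 | 9
  I2 | 2 | 3 | 5 | 6
  I3 | 3 | 7 | 8 | 9   RAW R1: wait I2 write@6
  I4 | 7 | 10 | 12 | 13   struct: ADD busy until I2 writes@6 · RAW R0: wait I3 write@9 · RAW R4: wait I1 write@9
  I5 | 10 | 11 | 12 | 13   struct: SHIFT busy until I3 writes@9
  I6 | 11 | 14 | 20 | 21   RAW R2: wait I4 write@13

I3 = (3, 7, 8, 9)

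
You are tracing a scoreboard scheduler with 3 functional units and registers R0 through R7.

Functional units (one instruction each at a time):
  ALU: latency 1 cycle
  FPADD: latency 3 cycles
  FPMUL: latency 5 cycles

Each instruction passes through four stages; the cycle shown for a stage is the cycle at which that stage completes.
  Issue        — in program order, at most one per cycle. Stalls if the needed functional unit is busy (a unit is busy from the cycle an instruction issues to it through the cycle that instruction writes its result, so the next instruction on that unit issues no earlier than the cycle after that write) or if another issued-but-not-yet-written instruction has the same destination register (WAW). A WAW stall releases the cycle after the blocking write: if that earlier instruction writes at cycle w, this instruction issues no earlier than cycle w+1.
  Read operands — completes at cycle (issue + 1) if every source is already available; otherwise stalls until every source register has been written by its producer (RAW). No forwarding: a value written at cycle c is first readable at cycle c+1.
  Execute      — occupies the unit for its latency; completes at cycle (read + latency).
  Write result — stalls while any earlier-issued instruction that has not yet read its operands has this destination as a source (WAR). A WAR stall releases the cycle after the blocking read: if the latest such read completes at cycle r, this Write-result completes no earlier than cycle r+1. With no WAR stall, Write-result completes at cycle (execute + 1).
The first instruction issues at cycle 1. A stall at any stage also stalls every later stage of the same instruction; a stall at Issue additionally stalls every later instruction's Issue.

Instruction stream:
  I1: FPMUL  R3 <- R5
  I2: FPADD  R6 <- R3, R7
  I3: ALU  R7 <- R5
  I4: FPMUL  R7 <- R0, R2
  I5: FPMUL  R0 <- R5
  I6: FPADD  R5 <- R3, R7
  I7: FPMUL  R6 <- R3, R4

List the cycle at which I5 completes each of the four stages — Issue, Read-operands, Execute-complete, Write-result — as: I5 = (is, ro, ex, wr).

c1: issue I1 (FPMUL)
c2: I1 read-ops; issue I2 (FPADD)
c3: issue I3 (ALU)
c4: I3 read-ops
c5: I3 finished on ALU
c7: I1 finished on FPMUL
c8: I1→R3
c9: I2 read-ops
c10: I3→R7
c11: issue I4 (FPMUL)
c12: I2 finished on FPADD; I4 read-ops
c13: I2→R6
c17: I4 finished on FPMUL
c18: I4→R7
c19: issue I5 (FPMUL)
c20: I5 read-ops; issue I6 (FPADD)
c21: I6 read-ops
c24: I6 finished on FPADD
c25: I5 finished on FPMUL; I6→R5
c26: I5→R0
c27: issue I7 (FPMUL)
c28: I7 read-ops
c33: I7 finished on FPMUL
c34: I7→R6

I5 = (19, 20, 25, 26)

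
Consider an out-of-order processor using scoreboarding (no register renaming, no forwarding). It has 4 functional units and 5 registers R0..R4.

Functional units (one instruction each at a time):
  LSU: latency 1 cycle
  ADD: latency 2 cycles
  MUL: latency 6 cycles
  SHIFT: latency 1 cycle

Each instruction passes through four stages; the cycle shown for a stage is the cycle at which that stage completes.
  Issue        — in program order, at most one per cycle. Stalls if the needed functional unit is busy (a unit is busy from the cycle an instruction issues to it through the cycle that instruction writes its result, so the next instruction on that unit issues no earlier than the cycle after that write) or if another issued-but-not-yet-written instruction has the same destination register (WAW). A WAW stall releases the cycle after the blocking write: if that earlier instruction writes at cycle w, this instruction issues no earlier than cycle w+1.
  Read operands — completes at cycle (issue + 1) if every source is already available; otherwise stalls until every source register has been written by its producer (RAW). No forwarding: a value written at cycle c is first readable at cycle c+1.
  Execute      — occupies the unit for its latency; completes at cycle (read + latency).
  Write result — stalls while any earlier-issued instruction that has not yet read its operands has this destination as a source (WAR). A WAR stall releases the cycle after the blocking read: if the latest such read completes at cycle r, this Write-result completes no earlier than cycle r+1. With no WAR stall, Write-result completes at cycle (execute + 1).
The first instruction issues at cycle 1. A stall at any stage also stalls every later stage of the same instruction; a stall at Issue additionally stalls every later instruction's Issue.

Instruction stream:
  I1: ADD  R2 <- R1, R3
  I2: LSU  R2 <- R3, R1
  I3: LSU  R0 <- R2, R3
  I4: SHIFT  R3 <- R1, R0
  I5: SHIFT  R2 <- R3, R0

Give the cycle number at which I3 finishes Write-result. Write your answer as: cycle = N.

I1  is:1  ro:2  ex:4  wr:5
I2  is:6  ro:7  ex:8  wr:9  — WAW R2: wait I1 write@5
I3  is:10  ro:11  ex:12  wr:13  — struct: LSU busy until I2 writes@9
I4  is:11  ro:14  ex:15  wr:16  — RAW R0: wait I3 write@13
I5  is:17  ro:18  ex:19  wr:20  — struct: SHIFT busy until I4 writes@16

cycle = 13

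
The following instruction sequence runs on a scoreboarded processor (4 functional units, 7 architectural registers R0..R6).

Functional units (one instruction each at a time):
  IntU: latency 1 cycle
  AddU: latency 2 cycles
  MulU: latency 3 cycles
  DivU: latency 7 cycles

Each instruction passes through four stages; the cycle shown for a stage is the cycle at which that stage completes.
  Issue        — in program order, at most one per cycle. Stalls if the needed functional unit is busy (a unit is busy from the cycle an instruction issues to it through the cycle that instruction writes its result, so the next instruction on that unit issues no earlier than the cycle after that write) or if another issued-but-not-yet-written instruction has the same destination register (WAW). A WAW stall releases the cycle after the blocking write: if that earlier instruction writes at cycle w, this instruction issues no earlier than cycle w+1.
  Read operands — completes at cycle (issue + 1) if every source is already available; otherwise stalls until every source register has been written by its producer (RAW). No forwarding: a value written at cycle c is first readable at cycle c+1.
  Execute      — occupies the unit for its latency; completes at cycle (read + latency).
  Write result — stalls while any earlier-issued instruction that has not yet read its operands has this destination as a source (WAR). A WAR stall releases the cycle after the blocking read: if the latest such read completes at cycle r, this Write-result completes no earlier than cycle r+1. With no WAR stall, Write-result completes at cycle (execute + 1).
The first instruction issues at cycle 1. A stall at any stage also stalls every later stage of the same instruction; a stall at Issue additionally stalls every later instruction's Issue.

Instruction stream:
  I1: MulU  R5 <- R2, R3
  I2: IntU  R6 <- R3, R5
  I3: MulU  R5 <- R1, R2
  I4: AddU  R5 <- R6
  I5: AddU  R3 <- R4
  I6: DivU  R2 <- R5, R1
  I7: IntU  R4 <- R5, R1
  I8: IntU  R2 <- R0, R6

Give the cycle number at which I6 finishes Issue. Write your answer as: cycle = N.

cycle 1: issue I1 (MulU)
cycle 2: I1 read-ops · issue I2 (IntU)
cycle 5: I1 finished on MulU
cycle 6: I1→R5
cycle 7: I2 read-ops · issue I3 (MulU)
cycle 8: I2 finished on IntU · I3 read-ops
cycle 9: I2→R6
cycle 11: I3 finished on MulU
cycle 12: I3→R5
cycle 13: issue I4 (AddU)
cycle 14: I4 read-ops
cycle 16: I4 finished on AddU
cycle 17: I4→R5
cycle 18: issue I5 (AddU)
cycle 19: I5 read-ops · issue I6 (DivU)
cycle 20: I6 read-ops · issue I7 (IntU)
cycle 21: I5 finished on AddU · I7 read-ops
cycle 22: I5→R3 · I7 finished on IntU
cycle 23: I7→R4
cycle 27: I6 finished on DivU
cycle 28: I6→R2
cycle 29: issue I8 (IntU)
cycle 30: I8 read-ops
cycle 31: I8 finished on IntU
cycle 32: I8→R2

cycle = 19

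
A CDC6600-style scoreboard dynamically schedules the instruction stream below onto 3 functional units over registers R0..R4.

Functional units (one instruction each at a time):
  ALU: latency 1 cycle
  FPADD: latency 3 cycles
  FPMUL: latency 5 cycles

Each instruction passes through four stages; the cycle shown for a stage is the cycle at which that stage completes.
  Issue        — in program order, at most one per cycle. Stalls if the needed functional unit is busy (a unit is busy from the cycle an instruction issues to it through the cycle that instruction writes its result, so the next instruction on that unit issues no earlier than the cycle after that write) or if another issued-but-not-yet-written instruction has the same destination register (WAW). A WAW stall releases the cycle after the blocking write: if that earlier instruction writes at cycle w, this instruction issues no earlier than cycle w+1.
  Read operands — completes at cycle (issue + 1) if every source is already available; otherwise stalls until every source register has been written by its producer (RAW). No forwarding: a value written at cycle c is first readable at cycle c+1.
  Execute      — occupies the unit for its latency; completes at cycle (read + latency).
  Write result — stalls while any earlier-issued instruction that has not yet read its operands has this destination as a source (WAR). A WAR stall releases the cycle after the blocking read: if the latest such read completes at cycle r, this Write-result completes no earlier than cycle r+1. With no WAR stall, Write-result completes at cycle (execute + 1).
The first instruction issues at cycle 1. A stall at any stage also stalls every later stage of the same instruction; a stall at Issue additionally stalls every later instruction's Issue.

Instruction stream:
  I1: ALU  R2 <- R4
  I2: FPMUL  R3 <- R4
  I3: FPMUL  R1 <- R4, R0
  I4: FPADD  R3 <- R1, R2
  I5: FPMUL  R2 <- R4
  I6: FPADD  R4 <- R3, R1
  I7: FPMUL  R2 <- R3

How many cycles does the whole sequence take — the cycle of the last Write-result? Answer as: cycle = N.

cycle = 33

cycle 1: issue I1 (ALU)
cycle 2: I1 read-ops · issue I2 (FPMUL)
cycle 3: I1 finished on ALU · I2 read-ops
cycle 4: I1→R2
cycle 8: I2 finished on FPMUL
cycle 9: I2→R3
cycle 10: issue I3 (FPMUL)
cycle 11: I3 read-ops · issue I4 (FPADD)
cycle 16: I3 finished on FPMUL
cycle 17: I3→R1
cycle 18: I4 read-ops · issue I5 (FPMUL)
cycle 19: I5 read-ops
cycle 21: I4 finished on FPADD
cycle 22: I4→R3
cycle 23: issue I6 (FPADD)
cycle 24: I5 finished on FPMUL · I6 read-ops
cycle 25: I5→R2
cycle 26: issue I7 (FPMUL)
cycle 27: I6 finished on FPADD · I7 read-ops
cycle 28: I6→R4
cycle 32: I7 finished on FPMUL
cycle 33: I7→R2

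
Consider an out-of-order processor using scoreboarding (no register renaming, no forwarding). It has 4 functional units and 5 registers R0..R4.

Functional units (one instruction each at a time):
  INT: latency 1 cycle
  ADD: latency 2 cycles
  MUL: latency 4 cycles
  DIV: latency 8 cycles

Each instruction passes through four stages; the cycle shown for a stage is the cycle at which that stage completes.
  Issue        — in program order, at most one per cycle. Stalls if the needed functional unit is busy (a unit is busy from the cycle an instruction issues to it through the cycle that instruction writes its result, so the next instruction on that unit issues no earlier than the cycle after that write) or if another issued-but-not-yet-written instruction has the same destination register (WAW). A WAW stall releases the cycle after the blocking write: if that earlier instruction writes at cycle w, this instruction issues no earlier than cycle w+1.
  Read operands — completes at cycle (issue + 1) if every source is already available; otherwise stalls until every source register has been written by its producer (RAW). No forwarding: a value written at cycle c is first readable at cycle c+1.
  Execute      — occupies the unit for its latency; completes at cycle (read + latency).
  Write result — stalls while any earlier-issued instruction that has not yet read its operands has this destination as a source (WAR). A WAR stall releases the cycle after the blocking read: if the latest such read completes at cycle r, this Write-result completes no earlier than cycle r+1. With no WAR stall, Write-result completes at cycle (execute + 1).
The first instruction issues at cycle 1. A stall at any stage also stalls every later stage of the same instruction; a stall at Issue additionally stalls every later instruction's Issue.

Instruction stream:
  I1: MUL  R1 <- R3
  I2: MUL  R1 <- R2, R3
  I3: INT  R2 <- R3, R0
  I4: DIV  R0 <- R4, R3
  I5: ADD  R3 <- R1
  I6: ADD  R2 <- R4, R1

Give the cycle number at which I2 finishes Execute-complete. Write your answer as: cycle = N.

cycle = 13

cycle 1: issue I1 (MUL)
cycle 2: I1 read-ops
cycle 6: I1 finished on MUL
cycle 7: I1→R1
cycle 8: issue I2 (MUL)
cycle 9: I2 read-ops · issue I3 (INT)
cycle 10: I3 read-ops · issue I4 (DIV)
cycle 11: I3 finished on INT · I4 read-ops · issue I5 (ADD)
cycle 12: I3→R2
cycle 13: I2 finished on MUL
cycle 14: I2→R1
cycle 15: I5 read-ops
cycle 17: I5 finished on ADD
cycle 18: I5→R3
cycle 19: I4 finished on DIV · issue I6 (ADD)
cycle 20: I4→R0 · I6 read-ops
cycle 22: I6 finished on ADD
cycle 23: I6→R2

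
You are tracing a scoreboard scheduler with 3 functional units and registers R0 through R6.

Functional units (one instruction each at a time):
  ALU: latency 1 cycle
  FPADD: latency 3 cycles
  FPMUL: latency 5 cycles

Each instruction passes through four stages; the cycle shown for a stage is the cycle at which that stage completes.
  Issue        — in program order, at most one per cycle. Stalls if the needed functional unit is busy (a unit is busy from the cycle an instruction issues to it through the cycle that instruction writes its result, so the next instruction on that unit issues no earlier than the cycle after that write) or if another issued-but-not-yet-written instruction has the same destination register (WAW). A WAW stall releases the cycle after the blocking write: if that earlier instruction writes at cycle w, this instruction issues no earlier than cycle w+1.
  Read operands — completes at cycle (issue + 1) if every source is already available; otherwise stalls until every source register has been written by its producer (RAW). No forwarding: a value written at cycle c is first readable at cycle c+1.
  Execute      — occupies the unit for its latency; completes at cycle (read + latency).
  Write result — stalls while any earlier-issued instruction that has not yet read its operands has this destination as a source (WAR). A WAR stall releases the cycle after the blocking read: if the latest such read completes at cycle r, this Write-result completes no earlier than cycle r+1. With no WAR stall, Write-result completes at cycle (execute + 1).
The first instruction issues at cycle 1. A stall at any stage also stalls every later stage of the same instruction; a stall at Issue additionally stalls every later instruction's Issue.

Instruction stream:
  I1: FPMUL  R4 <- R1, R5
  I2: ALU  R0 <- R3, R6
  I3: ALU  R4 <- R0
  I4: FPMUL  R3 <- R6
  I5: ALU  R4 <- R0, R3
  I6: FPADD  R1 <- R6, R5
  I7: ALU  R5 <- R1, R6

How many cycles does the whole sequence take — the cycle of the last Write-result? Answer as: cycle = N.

[1] I1→FPMUL
[2] I1 RO | I2→ALU
[3] I2 RO
[4] I2 EX
[5] I2 WR R0
[7] I1 EX
[8] I1 WR R4
[9] I3→ALU
[10] I3 RO | I4→FPMUL
[11] I3 EX | I4 RO
[12] I3 WR R4
[13] I5→ALU
[14] I6→FPADD
[15] I6 RO
[16] I4 EX
[17] I4 WR R3
[18] I5 RO | I6 EX
[19] I5 EX | I6 WR R1
[20] I5 WR R4
[21] I7→ALU
[22] I7 RO
[23] I7 EX
[24] I7 WR R5

cycle = 24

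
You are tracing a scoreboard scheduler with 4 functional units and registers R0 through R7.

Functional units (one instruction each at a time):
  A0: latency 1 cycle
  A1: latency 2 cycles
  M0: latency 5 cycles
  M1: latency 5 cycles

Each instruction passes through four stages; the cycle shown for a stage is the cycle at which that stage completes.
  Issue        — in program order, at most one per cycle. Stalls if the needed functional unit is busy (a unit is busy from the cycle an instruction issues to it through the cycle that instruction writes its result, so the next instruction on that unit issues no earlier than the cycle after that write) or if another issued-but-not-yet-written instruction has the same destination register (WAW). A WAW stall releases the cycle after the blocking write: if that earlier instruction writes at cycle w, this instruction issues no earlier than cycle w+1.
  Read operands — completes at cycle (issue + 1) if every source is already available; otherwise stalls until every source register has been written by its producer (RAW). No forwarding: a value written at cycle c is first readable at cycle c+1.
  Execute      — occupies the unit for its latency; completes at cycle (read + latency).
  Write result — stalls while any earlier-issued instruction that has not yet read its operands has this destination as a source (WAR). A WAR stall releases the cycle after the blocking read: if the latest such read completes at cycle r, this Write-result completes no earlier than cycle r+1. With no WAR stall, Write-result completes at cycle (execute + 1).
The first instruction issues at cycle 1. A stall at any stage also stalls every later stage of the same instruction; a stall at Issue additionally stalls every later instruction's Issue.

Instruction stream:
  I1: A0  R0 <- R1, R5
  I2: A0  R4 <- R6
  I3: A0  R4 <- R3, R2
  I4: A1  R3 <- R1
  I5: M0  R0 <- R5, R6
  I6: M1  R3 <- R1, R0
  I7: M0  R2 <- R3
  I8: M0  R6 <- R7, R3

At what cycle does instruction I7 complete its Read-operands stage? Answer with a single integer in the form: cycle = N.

[1] I1 issues→A0
[2] I1 reads
[3] I1 exec-done
[4] I1 writes R0
[5] I2 issues→A0
[6] I2 reads
[7] I2 exec-done
[8] I2 writes R4
[9] I3 issues→A0
[10] I3 reads | I4 issues→A1
[11] I3 exec-done | I4 reads | I5 issues→M0
[12] I3 writes R4 | I5 reads
[13] I4 exec-done
[14] I4 writes R3
[15] I6 issues→M1
[17] I5 exec-done
[18] I5 writes R0
[19] I6 reads | I7 issues→M0
[24] I6 exec-done
[25] I6 writes R3
[26] I7 reads
[31] I7 exec-done
[32] I7 writes R2
[33] I8 issues→M0
[34] I8 reads
[39] I8 exec-done
[40] I8 writes R6

cycle = 26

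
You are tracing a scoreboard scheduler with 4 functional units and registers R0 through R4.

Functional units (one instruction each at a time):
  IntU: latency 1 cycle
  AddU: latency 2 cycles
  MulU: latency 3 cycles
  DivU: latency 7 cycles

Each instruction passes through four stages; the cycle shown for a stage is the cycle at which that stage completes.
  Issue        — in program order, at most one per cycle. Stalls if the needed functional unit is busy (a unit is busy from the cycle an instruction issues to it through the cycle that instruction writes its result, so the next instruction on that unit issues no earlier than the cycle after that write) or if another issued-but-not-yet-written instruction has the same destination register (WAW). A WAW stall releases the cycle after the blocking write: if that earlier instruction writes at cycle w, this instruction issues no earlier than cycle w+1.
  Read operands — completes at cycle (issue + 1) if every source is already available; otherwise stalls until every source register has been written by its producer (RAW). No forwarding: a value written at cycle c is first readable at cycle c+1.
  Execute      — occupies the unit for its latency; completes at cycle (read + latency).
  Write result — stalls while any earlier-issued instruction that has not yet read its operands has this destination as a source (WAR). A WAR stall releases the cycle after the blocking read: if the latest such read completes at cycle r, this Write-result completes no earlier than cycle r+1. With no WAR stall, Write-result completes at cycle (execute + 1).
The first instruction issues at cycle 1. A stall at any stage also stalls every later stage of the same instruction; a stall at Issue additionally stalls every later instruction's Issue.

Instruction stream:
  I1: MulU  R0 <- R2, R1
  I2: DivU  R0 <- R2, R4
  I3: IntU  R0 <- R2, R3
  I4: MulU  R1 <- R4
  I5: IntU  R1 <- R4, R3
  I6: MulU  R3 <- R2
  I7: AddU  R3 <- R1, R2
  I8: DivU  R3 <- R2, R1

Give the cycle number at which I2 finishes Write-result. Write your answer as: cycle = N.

cycle = 16

[1] I1→MulU
[2] I1 RO
[5] I1 EX
[6] I1 WR R0
[7] I2→DivU
[8] I2 RO
[15] I2 EX
[16] I2 WR R0
[17] I3→IntU
[18] I3 RO, I4→MulU
[19] I3 EX, I4 RO
[20] I3 WR R0
[22] I4 EX
[23] I4 WR R1
[24] I5→IntU
[25] I5 RO, I6→MulU
[26] I5 EX, I6 RO
[27] I5 WR R1
[29] I6 EX
[30] I6 WR R3
[31] I7→AddU
[32] I7 RO
[34] I7 EX
[35] I7 WR R3
[36] I8→DivU
[37] I8 RO
[44] I8 EX
[45] I8 WR R3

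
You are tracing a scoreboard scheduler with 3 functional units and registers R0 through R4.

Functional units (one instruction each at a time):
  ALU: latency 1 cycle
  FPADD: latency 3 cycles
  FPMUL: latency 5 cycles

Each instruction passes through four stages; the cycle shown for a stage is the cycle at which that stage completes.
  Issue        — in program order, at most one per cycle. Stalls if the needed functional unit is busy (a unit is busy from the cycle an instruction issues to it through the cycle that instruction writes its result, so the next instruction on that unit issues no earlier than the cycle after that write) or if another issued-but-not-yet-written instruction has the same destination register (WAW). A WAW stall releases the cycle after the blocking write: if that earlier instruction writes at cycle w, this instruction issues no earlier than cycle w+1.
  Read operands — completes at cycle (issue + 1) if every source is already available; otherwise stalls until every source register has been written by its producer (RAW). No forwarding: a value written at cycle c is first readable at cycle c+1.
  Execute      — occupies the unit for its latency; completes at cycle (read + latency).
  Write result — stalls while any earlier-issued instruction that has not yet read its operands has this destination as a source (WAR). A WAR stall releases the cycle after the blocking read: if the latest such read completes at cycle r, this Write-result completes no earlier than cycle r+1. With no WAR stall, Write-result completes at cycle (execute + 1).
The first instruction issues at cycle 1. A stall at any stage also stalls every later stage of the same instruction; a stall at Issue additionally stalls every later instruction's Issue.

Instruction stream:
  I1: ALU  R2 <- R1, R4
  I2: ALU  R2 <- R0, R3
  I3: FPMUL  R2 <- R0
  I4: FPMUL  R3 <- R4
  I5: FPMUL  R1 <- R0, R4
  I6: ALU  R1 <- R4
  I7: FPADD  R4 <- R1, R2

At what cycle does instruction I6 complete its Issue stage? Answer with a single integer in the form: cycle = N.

cycle = 33

[1] I1 issues→ALU
[2] I1 reads
[3] I1 exec-done
[4] I1 writes R2
[5] I2 issues→ALU
[6] I2 reads
[7] I2 exec-done
[8] I2 writes R2
[9] I3 issues→FPMUL
[10] I3 reads
[15] I3 exec-done
[16] I3 writes R2
[17] I4 issues→FPMUL
[18] I4 reads
[23] I4 exec-done
[24] I4 writes R3
[25] I5 issues→FPMUL
[26] I5 reads
[31] I5 exec-done
[32] I5 writes R1
[33] I6 issues→ALU
[34] I6 reads, I7 issues→FPADD
[35] I6 exec-done
[36] I6 writes R1
[37] I7 reads
[40] I7 exec-done
[41] I7 writes R4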